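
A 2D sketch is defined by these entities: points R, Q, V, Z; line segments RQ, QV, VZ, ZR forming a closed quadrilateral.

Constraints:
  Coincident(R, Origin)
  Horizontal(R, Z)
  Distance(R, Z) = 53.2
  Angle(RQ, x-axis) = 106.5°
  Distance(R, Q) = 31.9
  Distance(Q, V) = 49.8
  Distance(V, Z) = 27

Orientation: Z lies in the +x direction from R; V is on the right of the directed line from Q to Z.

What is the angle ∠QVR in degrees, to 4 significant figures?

35.29°

Checks: |QV| = 49.80 ✓; |VZ| = 27.00 ✓.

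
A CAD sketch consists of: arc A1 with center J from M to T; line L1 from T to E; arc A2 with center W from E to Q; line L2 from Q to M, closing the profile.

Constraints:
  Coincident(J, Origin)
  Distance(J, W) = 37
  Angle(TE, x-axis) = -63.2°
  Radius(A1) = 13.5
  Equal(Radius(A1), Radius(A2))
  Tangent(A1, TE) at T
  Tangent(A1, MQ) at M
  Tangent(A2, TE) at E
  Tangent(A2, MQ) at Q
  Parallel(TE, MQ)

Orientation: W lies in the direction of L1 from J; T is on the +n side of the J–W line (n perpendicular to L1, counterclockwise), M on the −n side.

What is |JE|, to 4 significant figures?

39.39

The slot axis is L1's direction at -63.2°, so u = (cos -63.2°, sin -63.2°) = (0.4509, -0.8926) and n = (−sin -63.2°, cos -63.2°) = (0.8926, 0.4509). J is at the origin and W lies 37.0 along u from J, so W = 37.0·u = (16.68, -33.03). Tangency of A1 to both parallel lines with radius 13.5 puts T and M at J ± 13.5·n: T = (12.05, 6.087), M = (-12.05, -6.087). Equal radii place E and Q the same way about W: E = W + 13.5·n = (28.73, -26.94), Q = W − 13.5·n = (4.633, -39.11). Then |JE| = |E − J| = 39.39.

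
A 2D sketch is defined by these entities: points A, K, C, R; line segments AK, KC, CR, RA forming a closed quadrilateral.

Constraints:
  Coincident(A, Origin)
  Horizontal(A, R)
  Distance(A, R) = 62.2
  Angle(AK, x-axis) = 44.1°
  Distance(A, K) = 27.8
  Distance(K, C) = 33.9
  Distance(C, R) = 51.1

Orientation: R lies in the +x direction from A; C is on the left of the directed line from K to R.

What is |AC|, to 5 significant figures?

61.531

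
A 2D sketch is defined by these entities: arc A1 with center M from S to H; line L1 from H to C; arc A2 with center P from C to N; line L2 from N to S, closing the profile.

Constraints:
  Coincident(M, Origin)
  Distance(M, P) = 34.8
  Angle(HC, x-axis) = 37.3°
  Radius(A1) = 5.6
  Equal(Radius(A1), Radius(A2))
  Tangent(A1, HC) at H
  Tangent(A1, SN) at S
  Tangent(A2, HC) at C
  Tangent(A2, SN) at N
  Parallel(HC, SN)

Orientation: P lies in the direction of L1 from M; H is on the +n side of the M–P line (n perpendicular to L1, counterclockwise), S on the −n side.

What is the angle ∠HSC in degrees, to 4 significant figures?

72.16°

The slot axis is L1's direction at 37.3°, so u = (cos 37.3°, sin 37.3°) = (0.7955, 0.6060) and n = (−sin 37.3°, cos 37.3°) = (-0.6060, 0.7955). M is at the origin and P lies 34.8 along u from M, so P = 34.8·u = (27.68, 21.09). Tangency of A1 to both parallel lines with radius 5.6 puts H and S at M ± 5.6·n: H = (-3.394, 4.455), S = (3.394, -4.455). Equal radii place C and N the same way about P: C = P + 5.6·n = (24.29, 25.54), N = P − 5.6·n = (31.08, 16.63). Then cos ∠HSC = SH·SC / (|SH||SC|), giving 72.16°.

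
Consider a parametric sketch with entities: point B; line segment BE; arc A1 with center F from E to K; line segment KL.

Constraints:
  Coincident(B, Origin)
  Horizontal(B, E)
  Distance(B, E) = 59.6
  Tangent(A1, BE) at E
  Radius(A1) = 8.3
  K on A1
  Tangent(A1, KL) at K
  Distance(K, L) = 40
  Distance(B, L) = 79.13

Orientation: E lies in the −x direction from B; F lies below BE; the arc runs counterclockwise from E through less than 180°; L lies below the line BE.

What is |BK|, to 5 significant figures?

68.475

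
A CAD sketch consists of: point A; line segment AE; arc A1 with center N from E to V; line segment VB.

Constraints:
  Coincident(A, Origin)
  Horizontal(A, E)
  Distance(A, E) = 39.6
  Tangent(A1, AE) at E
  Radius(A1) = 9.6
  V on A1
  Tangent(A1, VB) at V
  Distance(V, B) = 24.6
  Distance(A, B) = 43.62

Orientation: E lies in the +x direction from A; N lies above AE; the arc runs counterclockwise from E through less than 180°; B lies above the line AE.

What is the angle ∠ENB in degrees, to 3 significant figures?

154°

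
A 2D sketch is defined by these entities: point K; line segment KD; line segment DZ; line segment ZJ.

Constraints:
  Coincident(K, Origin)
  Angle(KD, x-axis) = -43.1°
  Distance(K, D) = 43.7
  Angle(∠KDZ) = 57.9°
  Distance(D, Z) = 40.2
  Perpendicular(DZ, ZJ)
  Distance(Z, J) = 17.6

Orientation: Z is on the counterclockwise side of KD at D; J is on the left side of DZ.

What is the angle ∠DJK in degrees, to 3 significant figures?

72.5°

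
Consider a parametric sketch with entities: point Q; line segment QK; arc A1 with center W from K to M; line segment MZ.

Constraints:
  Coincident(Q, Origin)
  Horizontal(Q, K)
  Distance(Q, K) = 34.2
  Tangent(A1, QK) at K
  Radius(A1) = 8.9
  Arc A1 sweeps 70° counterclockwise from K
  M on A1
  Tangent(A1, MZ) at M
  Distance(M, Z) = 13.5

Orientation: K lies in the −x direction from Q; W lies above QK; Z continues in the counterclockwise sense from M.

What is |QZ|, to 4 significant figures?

28.18

Q is at the origin; QK is horizontal with |QK| = 34.2 and K on the −x side, so K = (-34.20, 0.000). Since A1 is tangent to QK there, WK ⟂ QK, so W = K + (0, 8.9) = (-34.20, 8.900). On A1, K sits at bearing -90° from W; a 70° counterclockwise sweep puts M at bearing -20°, so M = W + 8.9·(cos -20°, sin -20°) = (-25.84, 5.856). Since A1 is tangent to MZ there, WM ⟂ MZ, so MZ runs along (−sin -20°, cos -20°); with |MZ| = 13.5, Z = (-21.22, 18.54). Then |QZ| = |Z − Q| = 28.18.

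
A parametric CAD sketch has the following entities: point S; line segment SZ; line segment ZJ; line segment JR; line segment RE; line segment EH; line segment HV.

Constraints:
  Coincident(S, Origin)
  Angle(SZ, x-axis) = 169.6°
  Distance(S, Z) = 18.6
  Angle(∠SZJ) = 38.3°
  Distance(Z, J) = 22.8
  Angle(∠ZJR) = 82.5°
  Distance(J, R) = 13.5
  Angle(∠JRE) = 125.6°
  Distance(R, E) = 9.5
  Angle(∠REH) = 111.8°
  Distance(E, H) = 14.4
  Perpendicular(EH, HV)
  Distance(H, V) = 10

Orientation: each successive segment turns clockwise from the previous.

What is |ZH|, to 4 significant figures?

8.740

S is at the origin; SZ runs at 169.6° with length 18.6, so Z = (-18.29, 3.358). ∠SZJ = 38.3° gives ZJ at 27.90° from the x-axis; with |ZJ| = 22.8, J = (1.855, 14.03). ∠ZJR = 82.5° gives JR at -69.60° from the x-axis; with |JR| = 13.5, R = (6.561, 1.373). ∠JRE = 125.6° gives RE at -124.0° from the x-axis; with |RE| = 9.5, E = (1.249, -6.503). ∠REH = 111.8° gives EH at 167.8° from the x-axis; with |EH| = 14.4, H = (-12.83, -3.460). Then |ZH| = |H − Z| = 8.740.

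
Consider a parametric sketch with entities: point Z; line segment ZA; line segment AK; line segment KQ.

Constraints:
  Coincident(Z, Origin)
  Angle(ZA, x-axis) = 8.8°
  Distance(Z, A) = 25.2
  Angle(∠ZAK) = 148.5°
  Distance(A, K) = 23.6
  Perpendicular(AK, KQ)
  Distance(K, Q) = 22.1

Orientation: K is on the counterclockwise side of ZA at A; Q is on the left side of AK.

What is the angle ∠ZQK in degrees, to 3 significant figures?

78.8°

Z is at the origin; ZA runs at 8.8° with length 25.2, so A = 25.2·(cos 8.8°, sin 8.8°) = (24.9, 3.86). ∠ZAK = 148.5°, so AK runs at 8.8° + (180° − 148.5°) = 40.3° from the x-axis; with |AK| = 23.6, K = A + 23.6·(cos 40.3°, sin 40.3°) = (42.9, 19.1). AK is perpendicular to KQ; with |KQ| = 22.1 on the left of AK, Q = K + 22.1·(-0.647, 0.763) = (28.6, 36.0). Then cos ∠ZQK = QZ·QK / (|QZ||QK|), giving 78.8°.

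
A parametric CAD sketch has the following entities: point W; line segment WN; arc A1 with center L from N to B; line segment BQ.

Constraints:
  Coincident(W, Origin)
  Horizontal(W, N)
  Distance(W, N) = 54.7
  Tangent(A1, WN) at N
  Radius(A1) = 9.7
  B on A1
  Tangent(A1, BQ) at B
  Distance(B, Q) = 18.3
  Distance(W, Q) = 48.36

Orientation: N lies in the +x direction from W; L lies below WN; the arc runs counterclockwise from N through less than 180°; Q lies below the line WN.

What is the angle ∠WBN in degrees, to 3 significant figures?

132°

W is at the origin; WN is horizontal with |WN| = 54.7 and N on the +x side, so N = (54.7, 0.00). A1 meets WN tangentially, so LN is at right angles to WN, so L = N + (0, -9.7) = (54.7, -9.70). Since LB ⟂ BQ (tangency), |LQ| = √(9.7² + 18.3²) = 20.7 regardless of where B sits on A1. So Q lies on both circle(W, 48.36) and circle(L, 20.7); the below-WN intersection is Q = (41.2, -25.4). B is the foot of the tangent from Q: B = (45.2, -7.54).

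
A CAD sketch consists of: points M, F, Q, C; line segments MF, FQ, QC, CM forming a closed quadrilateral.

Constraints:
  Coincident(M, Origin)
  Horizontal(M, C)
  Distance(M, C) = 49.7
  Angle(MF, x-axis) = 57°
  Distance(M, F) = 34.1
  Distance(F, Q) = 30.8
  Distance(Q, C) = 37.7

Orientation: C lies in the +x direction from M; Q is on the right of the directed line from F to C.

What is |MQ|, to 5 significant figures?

12.123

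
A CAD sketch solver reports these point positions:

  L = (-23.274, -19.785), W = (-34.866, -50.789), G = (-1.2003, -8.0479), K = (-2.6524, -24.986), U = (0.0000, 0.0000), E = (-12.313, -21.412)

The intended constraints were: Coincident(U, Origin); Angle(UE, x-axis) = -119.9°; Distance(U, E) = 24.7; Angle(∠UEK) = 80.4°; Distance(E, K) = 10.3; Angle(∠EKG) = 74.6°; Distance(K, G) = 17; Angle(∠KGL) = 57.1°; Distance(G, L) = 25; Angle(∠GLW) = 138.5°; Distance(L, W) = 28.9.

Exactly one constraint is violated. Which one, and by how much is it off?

Distance(L, W) = 28.9 — off by 4.20.

U = (0.00, 0.00) ✓; UE at -119.9° ✓; |UE| = 24.70 ✓; ∠UEK = 80.40° ✓; |EK| = 10.30 ✓; ∠EKG = 74.60° ✓; |KG| = 17.00 ✓; ∠KGL = 57.10° ✓; |GL| = 25.00 ✓; ∠GLW = 138.5° ✓; |LW| = 33.10 ✗.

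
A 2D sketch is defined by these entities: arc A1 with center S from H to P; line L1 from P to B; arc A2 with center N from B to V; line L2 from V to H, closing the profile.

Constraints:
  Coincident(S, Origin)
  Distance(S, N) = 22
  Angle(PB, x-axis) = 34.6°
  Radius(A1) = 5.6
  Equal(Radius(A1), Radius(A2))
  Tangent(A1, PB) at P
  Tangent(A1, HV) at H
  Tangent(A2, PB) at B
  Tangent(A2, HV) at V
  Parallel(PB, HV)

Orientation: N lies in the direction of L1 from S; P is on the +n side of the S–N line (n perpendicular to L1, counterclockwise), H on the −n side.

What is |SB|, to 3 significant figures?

22.7

Tangency of A1 to both parallel lines with radius 5.6 puts P and H at S ± 5.6·n: P = (-3.18, 4.61), H = (3.18, -4.61). Equal radii place B and V the same way about N: B = N + 5.6·n = (14.9, 17.1), V = N − 5.6·n = (21.3, 7.88). Then |SB| = |B − S| = 22.7.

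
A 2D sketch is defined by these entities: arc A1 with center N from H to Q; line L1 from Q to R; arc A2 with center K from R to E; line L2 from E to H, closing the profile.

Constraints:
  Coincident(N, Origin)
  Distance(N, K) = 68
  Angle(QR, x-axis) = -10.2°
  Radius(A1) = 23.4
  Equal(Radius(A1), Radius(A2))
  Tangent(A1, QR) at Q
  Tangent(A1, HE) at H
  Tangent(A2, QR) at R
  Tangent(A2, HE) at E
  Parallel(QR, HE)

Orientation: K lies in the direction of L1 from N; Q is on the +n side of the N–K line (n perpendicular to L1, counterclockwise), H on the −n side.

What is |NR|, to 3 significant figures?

71.9

Tangency of A1 to both parallel lines with radius 23.4 puts Q and H at N ± 23.4·n: Q = (4.14, 23.0), H = (-4.14, -23.0). Equal radii place R and E the same way about K: R = K + 23.4·n = (71.1, 11.0), E = K − 23.4·n = (62.8, -35.1). Then |NR| = |R − N| = 71.9.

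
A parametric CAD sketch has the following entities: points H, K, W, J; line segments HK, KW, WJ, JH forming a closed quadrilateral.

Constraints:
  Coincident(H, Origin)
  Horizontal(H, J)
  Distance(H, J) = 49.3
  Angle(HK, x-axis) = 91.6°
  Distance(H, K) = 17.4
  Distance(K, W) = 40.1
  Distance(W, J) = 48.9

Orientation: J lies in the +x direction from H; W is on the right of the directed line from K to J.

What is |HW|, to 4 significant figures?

22.95

Checks: |KW| = 40.10 ✓; |WJ| = 48.90 ✓.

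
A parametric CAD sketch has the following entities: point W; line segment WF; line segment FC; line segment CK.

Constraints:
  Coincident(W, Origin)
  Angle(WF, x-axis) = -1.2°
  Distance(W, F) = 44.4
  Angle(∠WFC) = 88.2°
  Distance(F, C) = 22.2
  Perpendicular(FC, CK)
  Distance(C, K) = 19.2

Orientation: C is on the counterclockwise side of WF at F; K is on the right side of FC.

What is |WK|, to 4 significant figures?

66.90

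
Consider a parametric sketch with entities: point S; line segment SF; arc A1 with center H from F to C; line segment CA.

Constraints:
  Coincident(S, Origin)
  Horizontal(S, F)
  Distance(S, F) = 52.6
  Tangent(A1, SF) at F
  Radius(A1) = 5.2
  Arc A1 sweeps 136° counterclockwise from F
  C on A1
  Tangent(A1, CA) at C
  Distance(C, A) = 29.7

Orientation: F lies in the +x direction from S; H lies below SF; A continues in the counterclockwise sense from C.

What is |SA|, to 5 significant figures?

76.315

S is at the origin; SF is horizontal with |SF| = 52.6 and F on the +x side, so F = (52.600, 0.0000). Since A1 is tangent to SF there, HF ⟂ SF, so H = F + (0, -5.2) = (52.600, -5.2000). On A1, F sits at bearing 90° from H; a 136° counterclockwise sweep puts C at bearing 226°, so C = H + 5.2·(cos 226°, sin 226°) = (48.988, -8.9406). Since A1 is tangent to CA there, HC ⟂ CA, so CA runs along (−sin 226°, cos 226°); with |CA| = 29.7, A = (70.352, -29.572). Then |SA| = |A − S| = 76.315.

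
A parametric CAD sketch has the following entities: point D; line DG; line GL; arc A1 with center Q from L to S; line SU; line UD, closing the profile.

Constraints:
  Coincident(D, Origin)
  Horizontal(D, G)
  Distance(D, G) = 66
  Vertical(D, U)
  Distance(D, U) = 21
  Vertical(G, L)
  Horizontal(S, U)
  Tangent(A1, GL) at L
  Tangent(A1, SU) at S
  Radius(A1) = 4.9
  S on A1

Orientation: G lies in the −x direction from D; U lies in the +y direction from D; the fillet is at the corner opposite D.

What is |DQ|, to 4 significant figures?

63.19

D is at the origin; DG is horizontal with |DG| = 66.0 and G on the −x side, so G = (-66.00, 0.000). DU is vertical with |DU| = 21.0 and U on the +y side, so U = (0.000, 21.00). The virtual corner opposite D is at (-66.00, 21.00). The tangent condition forces QL to be normal to GL and since A1 is tangent to SU there, QS ⟂ SU, with radius 4.9, so the center Q sits 4.9 in from both sides at Q = (-61.10, 16.10). Then |DQ| = |Q − D| = 63.19.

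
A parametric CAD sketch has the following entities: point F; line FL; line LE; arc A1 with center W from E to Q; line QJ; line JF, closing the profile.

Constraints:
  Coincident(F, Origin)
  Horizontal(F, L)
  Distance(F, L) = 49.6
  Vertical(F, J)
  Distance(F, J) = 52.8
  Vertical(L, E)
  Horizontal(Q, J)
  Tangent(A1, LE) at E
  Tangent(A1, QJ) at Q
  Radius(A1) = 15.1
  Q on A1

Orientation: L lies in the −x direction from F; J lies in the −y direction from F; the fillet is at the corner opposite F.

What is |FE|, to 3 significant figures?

62.3

F is at the origin; F and L share the same y with |FL| = 49.6 and L on the −x side, so L = (-49.6, 0.00). F and J share the same x with |FJ| = 52.8 and J on the −y side, so J = (0.00, -52.8). The virtual corner opposite F is at (-49.6, -52.8). A1 meets LE tangentially, so WE is at right angles to LE and the tangent condition forces WQ to be normal to QJ, with radius 15.1, so the center W sits 15.1 in from both sides at W = (-34.5, -37.7). That places the tangent points at E = (-49.6, -37.7) on LE and Q = (-34.5, -52.8) on QJ. Then |FE| = |E − F| = 62.3.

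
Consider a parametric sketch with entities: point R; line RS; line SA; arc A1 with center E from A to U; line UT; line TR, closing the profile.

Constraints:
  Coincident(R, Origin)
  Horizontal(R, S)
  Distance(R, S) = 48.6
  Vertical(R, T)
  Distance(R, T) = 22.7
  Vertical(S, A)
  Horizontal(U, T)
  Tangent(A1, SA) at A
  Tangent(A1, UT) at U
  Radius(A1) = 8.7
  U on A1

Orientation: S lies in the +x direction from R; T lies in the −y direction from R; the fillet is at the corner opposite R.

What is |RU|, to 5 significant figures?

45.905

R is at the origin; R and S share the same y with |RS| = 48.6 and S on the +x side, so S = (48.600, 0.0000). RT is vertical with |RT| = 22.7 and T on the −y side, so T = (0.0000, -22.700). The virtual corner opposite R is at (48.600, -22.700). Since A1 is tangent to SA there, EA ⟂ SA and the tangent condition forces EU to be normal to UT, with radius 8.7, so the center E sits 8.7 in from both sides at E = (39.900, -14.000). That places the tangent points at A = (48.600, -14.000) on SA and U = (39.900, -22.700) on UT. Then |RU| = |U − R| = 45.905.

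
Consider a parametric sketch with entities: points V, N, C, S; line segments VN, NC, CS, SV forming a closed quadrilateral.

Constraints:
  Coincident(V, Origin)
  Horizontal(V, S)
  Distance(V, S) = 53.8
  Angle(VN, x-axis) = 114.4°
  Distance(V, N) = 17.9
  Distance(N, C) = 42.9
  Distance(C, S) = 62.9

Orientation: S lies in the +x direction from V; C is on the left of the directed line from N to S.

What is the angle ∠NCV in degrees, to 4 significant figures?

16.58°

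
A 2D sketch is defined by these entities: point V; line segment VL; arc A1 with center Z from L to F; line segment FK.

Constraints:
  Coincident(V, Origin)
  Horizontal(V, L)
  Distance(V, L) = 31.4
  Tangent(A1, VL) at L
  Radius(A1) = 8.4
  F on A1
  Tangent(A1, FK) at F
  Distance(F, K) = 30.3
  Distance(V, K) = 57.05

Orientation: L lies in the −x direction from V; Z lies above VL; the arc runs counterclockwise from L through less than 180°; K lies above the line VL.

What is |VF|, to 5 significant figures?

28.093

Checks: |ZF| = 8.400 ✓; ∠(ZF, FK) = 90.00° ✓; |FK| = 30.30 ✓; |VK| = 57.05 ✓.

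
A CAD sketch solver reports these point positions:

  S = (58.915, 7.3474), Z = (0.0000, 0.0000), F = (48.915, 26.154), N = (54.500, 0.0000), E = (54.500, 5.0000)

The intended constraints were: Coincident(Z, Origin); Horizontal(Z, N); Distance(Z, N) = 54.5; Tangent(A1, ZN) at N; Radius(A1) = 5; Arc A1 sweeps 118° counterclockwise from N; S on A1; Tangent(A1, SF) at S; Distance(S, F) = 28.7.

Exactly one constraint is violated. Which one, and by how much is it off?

Distance(S, F) = 28.7 — off by 7.40.

Z = (0.00, 0.00) ✓; Z.y = 0.00, N.y = 0.00 ✓; |ZN| = 54.50 ✓; ∠(EN, NZ) = 90.00° ✓; |EN| = 5.000 ✓; bearing(E→S) − bearing(E→N) = 118.0° ✓; |ES| = 5.000 ✓; ∠(ES, SF) = 90.00° ✓; |SF| = 21.30 ✗.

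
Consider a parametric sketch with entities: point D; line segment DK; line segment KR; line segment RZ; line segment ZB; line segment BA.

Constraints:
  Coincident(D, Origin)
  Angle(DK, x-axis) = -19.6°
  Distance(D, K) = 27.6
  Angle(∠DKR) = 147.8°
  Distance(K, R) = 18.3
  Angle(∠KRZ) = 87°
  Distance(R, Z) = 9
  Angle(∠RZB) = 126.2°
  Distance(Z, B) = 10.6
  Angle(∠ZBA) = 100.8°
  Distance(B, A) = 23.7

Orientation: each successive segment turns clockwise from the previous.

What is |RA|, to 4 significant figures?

25.90

∠RZB = 126.2° gives ZB at 161.4° from the x-axis; with |ZB| = 10.6, B = (19.92, -25.45). ∠ZBA = 100.8° gives BA at 82.20° from the x-axis; with |BA| = 23.7, A = (23.13, -1.966). Then |RA| = |A − R| = 25.90.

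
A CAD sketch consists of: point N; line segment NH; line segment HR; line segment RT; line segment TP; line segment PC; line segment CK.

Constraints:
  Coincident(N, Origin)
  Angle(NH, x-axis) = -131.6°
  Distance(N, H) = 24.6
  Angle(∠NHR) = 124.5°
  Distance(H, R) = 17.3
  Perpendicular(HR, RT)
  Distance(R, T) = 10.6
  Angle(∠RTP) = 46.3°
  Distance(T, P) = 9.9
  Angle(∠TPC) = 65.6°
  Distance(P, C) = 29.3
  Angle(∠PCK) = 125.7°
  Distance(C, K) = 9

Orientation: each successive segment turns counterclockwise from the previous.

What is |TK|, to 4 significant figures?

30.51

N is at the origin; NH runs at -131.6° with length 24.6, so H = (-16.33, -18.40). ∠NHR = 124.5° gives HR at -76.10° from the x-axis; with |HR| = 17.3, R = (-12.18, -35.19). HR is perpendicular to RT, so RT runs at 13.90°; with |RT| = 10.6, T = (-1.887, -32.64). ∠RTP = 46.3° gives TP at 147.6° from the x-axis; with |TP| = 9.9, P = (-10.25, -27.34). ∠TPC = 65.6° gives PC at -98.00° from the x-axis; with |PC| = 29.3, C = (-14.32, -56.35). ∠PCK = 125.7° gives CK at -43.70° from the x-axis; with |CK| = 9.0, K = (-7.817, -62.57). Then |TK| = |K − T| = 30.51.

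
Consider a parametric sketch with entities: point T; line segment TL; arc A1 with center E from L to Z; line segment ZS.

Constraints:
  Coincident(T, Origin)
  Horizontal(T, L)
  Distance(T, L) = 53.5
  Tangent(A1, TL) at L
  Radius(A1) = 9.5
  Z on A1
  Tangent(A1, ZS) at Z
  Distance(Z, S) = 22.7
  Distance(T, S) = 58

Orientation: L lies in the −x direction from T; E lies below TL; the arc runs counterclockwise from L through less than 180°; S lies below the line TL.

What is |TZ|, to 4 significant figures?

62.96

T is at the origin; T and L share the same y with |TL| = 53.5 and L on the −x side, so L = (-53.50, 0.000). Tangency of A1 to TL means the radius EL is perpendicular to TL, so E = L + (0, -9.5) = (-53.50, -9.500). Since EZ ⟂ ZS (tangency), |ES| = √(9.5² + 22.7²) = 24.61 regardless of where Z sits on A1. So S lies on both circle(T, 58.0) and circle(E, 24.61); the below-TL intersection is S = (-47.45, -33.35). Z is the foot of the tangent from S: Z = (-61.09, -15.21).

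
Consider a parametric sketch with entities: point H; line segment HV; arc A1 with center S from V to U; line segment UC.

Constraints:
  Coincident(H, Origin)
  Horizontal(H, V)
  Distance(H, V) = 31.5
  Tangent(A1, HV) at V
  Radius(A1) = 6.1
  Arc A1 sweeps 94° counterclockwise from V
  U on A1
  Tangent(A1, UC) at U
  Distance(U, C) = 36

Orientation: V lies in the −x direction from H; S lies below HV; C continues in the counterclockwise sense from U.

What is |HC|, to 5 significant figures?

55.056

On A1, V sits at bearing 90° from S; a 94° counterclockwise sweep puts U at bearing 184°, so U = S + 6.1·(cos 184°, sin 184°) = (-37.585, -6.5255). The tangent condition forces SU to be normal to UC, so UC runs along (−sin 184°, cos 184°); with |UC| = 36.0, C = (-35.074, -42.438). Then |HC| = |C − H| = 55.056.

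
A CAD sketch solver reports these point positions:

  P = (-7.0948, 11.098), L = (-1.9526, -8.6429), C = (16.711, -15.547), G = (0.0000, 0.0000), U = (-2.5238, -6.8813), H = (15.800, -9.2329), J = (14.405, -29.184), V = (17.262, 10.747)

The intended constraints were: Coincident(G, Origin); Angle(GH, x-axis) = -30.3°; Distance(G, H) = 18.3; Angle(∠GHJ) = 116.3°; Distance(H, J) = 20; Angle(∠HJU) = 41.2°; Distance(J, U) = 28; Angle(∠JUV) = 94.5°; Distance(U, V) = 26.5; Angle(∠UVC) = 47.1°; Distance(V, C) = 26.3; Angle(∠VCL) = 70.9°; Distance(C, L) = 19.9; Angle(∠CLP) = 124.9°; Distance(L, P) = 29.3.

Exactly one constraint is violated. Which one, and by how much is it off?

Distance(L, P) = 29.3 — off by 8.90.

G = (0.00, 0.00) ✓; GH at -30.30° ✓; |GH| = 18.30 ✓; ∠GHJ = 116.3° ✓; |HJ| = 20.00 ✓; ∠HJU = 41.20° ✓; |JU| = 28.00 ✓; ∠JUV = 94.50° ✓; |UV| = 26.50 ✓; ∠UVC = 47.10° ✓; |VC| = 26.30 ✓; ∠VCL = 70.90° ✓; |CL| = 19.90 ✓; ∠CLP = 124.9° ✓; |LP| = 20.40 ✗.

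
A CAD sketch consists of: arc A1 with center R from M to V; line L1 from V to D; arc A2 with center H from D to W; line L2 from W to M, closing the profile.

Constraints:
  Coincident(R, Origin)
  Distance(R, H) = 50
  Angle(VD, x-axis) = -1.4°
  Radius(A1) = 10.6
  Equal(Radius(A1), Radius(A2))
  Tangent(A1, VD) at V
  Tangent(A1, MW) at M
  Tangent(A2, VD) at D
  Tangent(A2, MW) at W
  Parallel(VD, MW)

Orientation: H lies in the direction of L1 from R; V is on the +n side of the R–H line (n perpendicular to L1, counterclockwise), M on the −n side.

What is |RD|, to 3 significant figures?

51.1

The slot axis is L1's direction at -1.4°, so u = (cos -1.4°, sin -1.4°) = (1.00, -0.0244) and n = (−sin -1.4°, cos -1.4°) = (0.0244, 1.00). R is at the origin and H lies 50.0 along u from R, so H = 50.0·u = (50.0, -1.22). Tangency of A1 to both parallel lines with radius 10.6 puts V and M at R ± 10.6·n: V = (0.259, 10.6), M = (-0.259, -10.6). Equal radii place D and W the same way about H: D = H + 10.6·n = (50.2, 9.38), W = H − 10.6·n = (49.7, -11.8). Then |RD| = |D − R| = 51.1.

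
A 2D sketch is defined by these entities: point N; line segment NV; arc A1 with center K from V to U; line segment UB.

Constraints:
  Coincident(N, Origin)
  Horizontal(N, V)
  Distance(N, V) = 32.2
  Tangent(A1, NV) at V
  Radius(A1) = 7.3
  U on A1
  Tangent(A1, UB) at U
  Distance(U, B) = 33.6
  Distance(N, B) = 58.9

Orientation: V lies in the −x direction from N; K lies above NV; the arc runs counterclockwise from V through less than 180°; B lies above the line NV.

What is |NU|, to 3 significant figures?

28.2

N is at the origin; NV is horizontal with |NV| = 32.2 and V on the −x side, so V = (-32.2, 0.00). The tangent condition forces KV to be normal to NV, so K = V + (0, 7.3) = (-32.2, 7.30). Since KU ⟂ UB (tangency), |KB| = √(7.3² + 33.6²) = 34.4 regardless of where U sits on A1. So B lies on both circle(N, 58.9) and circle(K, 34.4); the above-NV intersection is B = (-43.4, 39.8). U is the foot of the tangent from B: U = (-26.0, 11.1).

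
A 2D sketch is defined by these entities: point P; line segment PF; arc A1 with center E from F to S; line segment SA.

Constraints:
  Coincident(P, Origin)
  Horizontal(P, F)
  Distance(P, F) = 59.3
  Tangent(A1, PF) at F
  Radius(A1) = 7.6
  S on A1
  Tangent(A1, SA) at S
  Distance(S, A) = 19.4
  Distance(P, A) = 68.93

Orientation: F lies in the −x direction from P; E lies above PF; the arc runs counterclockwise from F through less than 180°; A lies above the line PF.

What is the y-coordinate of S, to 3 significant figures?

11.6

Checks: ∠(EF, FP) = 90.00° ✓; |EF| = 7.600 ✓; |ES| = 7.600 ✓; ∠(ES, SA) = 90.00° ✓; |SA| = 19.40 ✓; |PA| = 68.93 ✓.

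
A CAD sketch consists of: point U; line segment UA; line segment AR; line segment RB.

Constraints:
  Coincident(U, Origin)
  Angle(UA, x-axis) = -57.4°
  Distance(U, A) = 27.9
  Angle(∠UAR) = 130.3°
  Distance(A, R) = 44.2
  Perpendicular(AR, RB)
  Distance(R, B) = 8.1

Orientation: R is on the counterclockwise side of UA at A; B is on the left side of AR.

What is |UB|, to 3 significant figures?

63.6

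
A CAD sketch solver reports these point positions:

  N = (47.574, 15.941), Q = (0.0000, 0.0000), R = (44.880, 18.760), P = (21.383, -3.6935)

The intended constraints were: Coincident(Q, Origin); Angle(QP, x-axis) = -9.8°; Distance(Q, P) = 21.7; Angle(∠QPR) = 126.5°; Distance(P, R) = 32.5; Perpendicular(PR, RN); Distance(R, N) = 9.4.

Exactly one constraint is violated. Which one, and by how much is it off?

Distance(R, N) = 9.4 — off by 5.50.

Q = (0.00, 0.00) ✓; QP at -9.800° ✓; |QP| = 21.70 ✓; ∠QPR = 126.5° ✓; |PR| = 32.50 ✓; ∠(PR, RN) = 90.00° ✓; |RN| = 3.899 ✗.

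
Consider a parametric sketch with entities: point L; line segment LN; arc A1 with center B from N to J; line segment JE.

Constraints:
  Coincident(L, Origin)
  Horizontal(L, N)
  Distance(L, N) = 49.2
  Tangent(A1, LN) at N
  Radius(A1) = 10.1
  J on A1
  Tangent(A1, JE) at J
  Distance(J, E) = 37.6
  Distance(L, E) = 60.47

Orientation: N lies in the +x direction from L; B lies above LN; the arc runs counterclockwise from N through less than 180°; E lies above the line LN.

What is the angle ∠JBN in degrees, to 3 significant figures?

122°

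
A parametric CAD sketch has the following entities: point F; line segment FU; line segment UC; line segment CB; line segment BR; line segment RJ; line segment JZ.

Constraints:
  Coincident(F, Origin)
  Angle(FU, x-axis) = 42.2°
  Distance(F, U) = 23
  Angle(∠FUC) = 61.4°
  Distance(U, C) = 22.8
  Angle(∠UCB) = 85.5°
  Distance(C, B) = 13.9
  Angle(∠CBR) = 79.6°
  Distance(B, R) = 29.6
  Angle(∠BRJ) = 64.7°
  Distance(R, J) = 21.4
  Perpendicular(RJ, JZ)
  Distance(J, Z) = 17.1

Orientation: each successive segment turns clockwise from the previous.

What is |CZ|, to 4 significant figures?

2.973

∠BRJ = 64.7° gives RJ at -26.60° from the x-axis; with |RJ| = 21.4, J = (28.48, 11.10). RJ ⟂ JZ, so JZ runs at -116.6°; with |JZ| = 17.1, Z = (20.82, -4.189). Then |CZ| = |Z − C| = 2.973.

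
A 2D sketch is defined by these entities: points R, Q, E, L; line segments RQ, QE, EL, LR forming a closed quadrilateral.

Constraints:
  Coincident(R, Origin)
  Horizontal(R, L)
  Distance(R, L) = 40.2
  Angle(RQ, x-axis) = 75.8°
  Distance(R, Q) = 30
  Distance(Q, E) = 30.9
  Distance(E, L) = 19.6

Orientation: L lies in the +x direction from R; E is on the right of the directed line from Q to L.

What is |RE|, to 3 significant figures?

20.7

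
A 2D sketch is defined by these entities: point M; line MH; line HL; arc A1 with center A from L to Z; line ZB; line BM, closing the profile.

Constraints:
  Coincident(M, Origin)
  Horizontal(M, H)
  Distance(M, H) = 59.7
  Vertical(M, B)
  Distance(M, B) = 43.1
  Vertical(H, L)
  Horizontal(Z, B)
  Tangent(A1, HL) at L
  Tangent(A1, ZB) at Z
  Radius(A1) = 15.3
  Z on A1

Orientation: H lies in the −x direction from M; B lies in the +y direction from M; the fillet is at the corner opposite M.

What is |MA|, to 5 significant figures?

52.385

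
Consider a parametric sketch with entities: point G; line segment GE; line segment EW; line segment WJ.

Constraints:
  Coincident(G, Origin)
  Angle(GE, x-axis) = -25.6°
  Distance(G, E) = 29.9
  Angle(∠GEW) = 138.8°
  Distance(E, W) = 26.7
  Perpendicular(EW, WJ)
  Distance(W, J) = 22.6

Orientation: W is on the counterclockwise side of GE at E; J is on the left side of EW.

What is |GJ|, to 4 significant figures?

49.28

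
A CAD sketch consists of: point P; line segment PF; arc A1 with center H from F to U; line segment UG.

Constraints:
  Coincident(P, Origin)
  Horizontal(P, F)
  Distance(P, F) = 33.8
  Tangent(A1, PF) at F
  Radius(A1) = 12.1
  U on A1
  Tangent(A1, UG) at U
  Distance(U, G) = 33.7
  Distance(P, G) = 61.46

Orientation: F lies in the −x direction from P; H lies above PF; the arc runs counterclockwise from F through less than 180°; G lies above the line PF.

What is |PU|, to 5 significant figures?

29.171

P is at the origin; P and F share the same y with |PF| = 33.8 and F on the −x side, so F = (-33.800, 0.0000). Since A1 is tangent to PF there, HF ⟂ PF, so H = F + (0, 12.1) = (-33.800, 12.100). Since HU ⟂ UG (tangency), |HG| = √(12.1² + 33.7²) = 35.806 regardless of where U sits on A1. So G lies on both circle(P, 61.46) and circle(H, 35.806); the above-PF intersection is G = (-38.961, 47.532). U is the foot of the tangent from G: U = (-23.120, 17.788).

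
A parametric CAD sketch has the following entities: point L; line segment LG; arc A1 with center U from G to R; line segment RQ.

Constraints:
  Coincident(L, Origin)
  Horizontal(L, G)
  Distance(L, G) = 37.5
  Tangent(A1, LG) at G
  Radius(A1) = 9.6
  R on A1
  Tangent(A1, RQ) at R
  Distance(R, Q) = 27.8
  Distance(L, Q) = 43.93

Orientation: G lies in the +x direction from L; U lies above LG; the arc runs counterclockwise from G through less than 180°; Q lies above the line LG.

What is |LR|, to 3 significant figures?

47.3

Checks: |UG| = 9.600 ✓; |UR| = 9.600 ✓; ∠(UR, RQ) = 90.00° ✓; |RQ| = 27.80 ✓; |LQ| = 43.93 ✓.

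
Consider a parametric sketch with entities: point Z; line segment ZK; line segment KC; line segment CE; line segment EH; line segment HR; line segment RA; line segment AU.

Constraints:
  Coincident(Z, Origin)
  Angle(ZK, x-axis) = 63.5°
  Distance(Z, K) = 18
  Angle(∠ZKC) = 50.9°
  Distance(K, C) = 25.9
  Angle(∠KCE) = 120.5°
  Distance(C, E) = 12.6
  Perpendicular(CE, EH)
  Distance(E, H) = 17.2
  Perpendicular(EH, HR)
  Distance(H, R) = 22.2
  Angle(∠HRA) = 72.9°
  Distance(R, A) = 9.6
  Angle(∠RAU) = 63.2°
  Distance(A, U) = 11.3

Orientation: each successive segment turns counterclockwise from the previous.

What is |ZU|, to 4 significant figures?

4.998

∠HRA = 72.9° gives RA at 179.2° from the x-axis; with |RA| = 9.6, A = (-7.526, 14.44). ∠RAU = 63.2° gives AU at -64.00° from the x-axis; with |AU| = 11.3, U = (-2.572, 4.285). Then |ZU| = |U − Z| = 4.998.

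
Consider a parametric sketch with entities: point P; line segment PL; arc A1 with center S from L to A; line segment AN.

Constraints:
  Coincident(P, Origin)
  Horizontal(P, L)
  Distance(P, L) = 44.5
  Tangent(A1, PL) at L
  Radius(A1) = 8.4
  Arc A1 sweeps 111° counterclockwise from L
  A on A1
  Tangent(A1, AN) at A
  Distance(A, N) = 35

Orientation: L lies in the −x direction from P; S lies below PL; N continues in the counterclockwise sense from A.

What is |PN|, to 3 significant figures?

59.4

P is at the origin; P and L share the same y with |PL| = 44.5 and L on the −x side, so L = (-44.5, 0.00). A1 meets PL tangentially, so SL is at right angles to PL, so S = L + (0, -8.4) = (-44.5, -8.40). On A1, L sits at bearing 90° from S; a 111° counterclockwise sweep puts A at bearing 201°, so A = S + 8.4·(cos 201°, sin 201°) = (-52.3, -11.4). The tangent condition forces SA to be normal to AN, so AN runs along (−sin 201°, cos 201°); with |AN| = 35.0, N = (-39.8, -44.1). Then |PN| = |N − P| = 59.4.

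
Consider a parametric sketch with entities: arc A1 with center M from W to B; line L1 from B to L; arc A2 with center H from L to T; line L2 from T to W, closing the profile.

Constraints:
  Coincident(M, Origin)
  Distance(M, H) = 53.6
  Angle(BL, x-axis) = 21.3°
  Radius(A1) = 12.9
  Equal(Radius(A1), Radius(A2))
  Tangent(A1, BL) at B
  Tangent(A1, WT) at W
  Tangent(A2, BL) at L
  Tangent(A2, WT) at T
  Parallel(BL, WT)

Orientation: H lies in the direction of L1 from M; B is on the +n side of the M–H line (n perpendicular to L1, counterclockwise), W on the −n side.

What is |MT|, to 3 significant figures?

55.1

The slot axis is L1's direction at 21.3°, so u = (cos 21.3°, sin 21.3°) = (0.932, 0.363) and n = (−sin 21.3°, cos 21.3°) = (-0.363, 0.932). M is at the origin and H lies 53.6 along u from M, so H = 53.6·u = (49.9, 19.5). Tangency of A1 to both parallel lines with radius 12.9 puts B and W at M ± 12.9·n: B = (-4.69, 12.0), W = (4.69, -12.0). Equal radii place L and T the same way about H: L = H + 12.9·n = (45.3, 31.5), T = H − 12.9·n = (54.6, 7.45). Then |MT| = |T − M| = 55.1.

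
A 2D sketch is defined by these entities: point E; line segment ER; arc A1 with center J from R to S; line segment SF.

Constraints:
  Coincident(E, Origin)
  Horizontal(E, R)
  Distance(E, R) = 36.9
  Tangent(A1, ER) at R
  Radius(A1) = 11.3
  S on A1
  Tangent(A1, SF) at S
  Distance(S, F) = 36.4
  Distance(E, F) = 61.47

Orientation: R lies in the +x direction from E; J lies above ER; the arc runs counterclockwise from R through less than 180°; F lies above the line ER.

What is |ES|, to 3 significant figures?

49.9

Checks: |JS| = 11.30 ✓; ∠(JS, SF) = 90.00° ✓; |SF| = 36.40 ✓; |EF| = 61.47 ✓.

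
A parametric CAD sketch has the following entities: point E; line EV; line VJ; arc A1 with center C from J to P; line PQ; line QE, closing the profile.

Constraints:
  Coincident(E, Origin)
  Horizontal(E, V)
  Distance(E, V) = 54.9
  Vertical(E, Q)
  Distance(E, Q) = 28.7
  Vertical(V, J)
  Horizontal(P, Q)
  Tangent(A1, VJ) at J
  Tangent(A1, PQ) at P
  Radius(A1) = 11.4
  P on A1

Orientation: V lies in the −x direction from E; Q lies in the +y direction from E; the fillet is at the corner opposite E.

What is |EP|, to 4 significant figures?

52.11

The virtual corner opposite E is at (-54.90, 28.70). Since A1 is tangent to VJ there, CJ ⟂ VJ and the tangent condition forces CP to be normal to PQ, with radius 11.4, so the center C sits 11.4 in from both sides at C = (-43.50, 17.30). That places the tangent points at J = (-54.90, 17.30) on VJ and P = (-43.50, 28.70) on PQ. Then |EP| = |P − E| = 52.11.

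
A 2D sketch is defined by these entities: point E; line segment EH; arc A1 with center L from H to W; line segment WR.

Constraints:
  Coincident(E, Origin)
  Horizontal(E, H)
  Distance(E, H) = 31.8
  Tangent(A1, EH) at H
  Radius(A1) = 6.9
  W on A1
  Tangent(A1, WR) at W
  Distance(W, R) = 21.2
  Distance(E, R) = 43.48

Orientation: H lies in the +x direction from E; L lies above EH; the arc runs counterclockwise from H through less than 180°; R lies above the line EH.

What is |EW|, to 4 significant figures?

39.42

E is at the origin; E and H share the same y with |EH| = 31.8 and H on the +x side, so H = (31.80, 0.000). The tangent condition forces LH to be normal to EH, so L = H + (0, 6.9) = (31.80, 6.900). Since LW ⟂ WR (tangency), |LR| = √(6.9² + 21.2²) = 22.29 regardless of where W sits on A1. So R lies on both circle(E, 43.48) and circle(L, 22.29); the above-EH intersection is R = (32.22, 29.19). W is the foot of the tangent from R: W = (38.40, 8.910).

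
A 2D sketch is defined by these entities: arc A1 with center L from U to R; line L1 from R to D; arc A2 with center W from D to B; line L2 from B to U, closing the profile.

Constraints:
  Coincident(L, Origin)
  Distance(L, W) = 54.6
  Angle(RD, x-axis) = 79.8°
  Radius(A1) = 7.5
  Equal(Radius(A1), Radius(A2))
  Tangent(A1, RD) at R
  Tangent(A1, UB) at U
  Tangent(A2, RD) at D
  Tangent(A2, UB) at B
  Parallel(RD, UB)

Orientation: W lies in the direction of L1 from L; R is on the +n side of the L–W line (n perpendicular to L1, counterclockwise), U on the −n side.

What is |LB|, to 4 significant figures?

55.11

Tangency of A1 to both parallel lines with radius 7.5 puts R and U at L ± 7.5·n: R = (-7.381, 1.328), U = (7.381, -1.328). Equal radii place D and B the same way about W: D = W + 7.5·n = (2.287, 55.07), B = W − 7.5·n = (17.05, 52.41). Then |LB| = |B − L| = 55.11.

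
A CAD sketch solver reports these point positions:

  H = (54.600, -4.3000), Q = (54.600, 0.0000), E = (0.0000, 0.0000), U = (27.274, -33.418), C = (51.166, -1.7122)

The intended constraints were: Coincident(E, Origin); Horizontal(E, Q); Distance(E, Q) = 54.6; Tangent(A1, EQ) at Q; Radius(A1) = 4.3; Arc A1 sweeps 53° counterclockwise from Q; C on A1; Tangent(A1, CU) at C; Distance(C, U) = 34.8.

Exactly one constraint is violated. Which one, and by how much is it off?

Distance(C, U) = 34.8 — off by 4.90.

E = (0.00, 0.00) ✓; E.y = 0.00, Q.y = 0.00 ✓; |EQ| = 54.60 ✓; ∠(HQ, QE) = 90.00° ✓; |HQ| = 4.300 ✓; bearing(H→C) − bearing(H→Q) = 53.00° ✓; |HC| = 4.300 ✓; ∠(HC, CU) = 90.00° ✓; |CU| = 39.70 ✗.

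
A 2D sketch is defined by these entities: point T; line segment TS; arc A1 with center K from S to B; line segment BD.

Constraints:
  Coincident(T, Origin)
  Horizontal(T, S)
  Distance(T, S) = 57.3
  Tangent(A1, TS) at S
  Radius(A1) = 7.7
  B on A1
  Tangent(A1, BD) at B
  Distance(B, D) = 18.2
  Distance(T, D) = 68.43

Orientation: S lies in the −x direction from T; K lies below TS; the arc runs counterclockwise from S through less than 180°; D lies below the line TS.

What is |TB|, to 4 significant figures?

65.51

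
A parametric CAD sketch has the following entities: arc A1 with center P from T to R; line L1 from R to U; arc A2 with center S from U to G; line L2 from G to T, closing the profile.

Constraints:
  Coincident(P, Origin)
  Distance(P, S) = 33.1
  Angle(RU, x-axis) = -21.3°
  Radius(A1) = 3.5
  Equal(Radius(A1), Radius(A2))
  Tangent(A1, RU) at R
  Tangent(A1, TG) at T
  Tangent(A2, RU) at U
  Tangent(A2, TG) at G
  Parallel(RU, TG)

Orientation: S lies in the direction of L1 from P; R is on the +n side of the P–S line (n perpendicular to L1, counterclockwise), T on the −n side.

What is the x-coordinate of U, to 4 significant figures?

32.11

The slot axis is L1's direction at -21.3°, so u = (cos -21.3°, sin -21.3°) = (0.9317, -0.3633) and n = (−sin -21.3°, cos -21.3°) = (0.3633, 0.9317). P is at the origin and S lies 33.1 along u from P, so S = 33.1·u = (30.84, -12.02). Tangency of A1 to both parallel lines with radius 3.5 puts R and T at P ± 3.5·n: R = (1.271, 3.261), T = (-1.271, -3.261). Equal radii place U and G the same way about S: U = S + 3.5·n = (32.11, -8.763), G = S − 3.5·n = (29.57, -15.28). So U.x = 32.11.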